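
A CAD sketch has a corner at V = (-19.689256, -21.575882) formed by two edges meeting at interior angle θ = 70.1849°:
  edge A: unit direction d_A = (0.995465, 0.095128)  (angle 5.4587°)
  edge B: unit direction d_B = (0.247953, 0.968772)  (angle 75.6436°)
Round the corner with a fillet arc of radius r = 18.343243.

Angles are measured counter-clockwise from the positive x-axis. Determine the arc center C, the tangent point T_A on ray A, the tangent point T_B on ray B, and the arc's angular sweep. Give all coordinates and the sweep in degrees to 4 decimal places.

center=(4.5545,-0.8323) T_A=(6.2995,-19.0924) T_B=(-13.2159,3.7160) sweep=109.8151

bisector direction at 40.5511° = (0.759826,0.650127)
center distance |VC| = r/sin(θ/2) = 18.343243/sin(35.0924°) = 31.906983
C = V + |VC|·bis = (4.5545,-0.8323)
T_A = V + ((C−V)·d_A)·d_A = V + 26.1071·d_A = (6.2995,-19.0924)
T_B = V + ((C−V)·d_B)·d_B = V + 26.1071·d_B = (-13.2159,3.7160)
sweep = 180° − θ = 109.8151°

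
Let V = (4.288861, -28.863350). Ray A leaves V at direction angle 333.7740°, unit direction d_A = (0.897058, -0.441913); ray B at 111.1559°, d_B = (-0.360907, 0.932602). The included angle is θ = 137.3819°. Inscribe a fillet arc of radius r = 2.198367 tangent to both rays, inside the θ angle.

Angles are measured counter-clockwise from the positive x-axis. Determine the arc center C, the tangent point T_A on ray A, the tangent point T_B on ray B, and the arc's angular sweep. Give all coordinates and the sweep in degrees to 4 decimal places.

bisector direction at 42.4649° = (0.737690,0.675139)
center distance |VC| = r/sin(θ/2) = 2.198367/sin(68.6910°) = 2.359690
C = V + |VC|·bis = (6.0296,-27.2702)
T_A = V + ((C−V)·d_A)·d_A = V + 0.8575·d_A = (5.0581,-29.2423)
T_B = V + ((C−V)·d_B)·d_B = V + 0.8575·d_B = (3.9794,-28.0636)
sweep = 180° − θ = 42.6181°

center=(6.0296,-27.2702) T_A=(5.0581,-29.2423) T_B=(3.9794,-28.0636) sweep=42.6181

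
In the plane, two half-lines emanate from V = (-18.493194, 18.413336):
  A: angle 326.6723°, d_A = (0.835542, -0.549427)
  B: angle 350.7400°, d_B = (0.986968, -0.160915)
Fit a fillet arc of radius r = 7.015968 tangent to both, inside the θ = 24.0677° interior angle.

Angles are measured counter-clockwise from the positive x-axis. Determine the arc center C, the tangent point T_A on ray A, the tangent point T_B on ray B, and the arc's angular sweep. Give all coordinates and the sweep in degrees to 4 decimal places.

center=(12.8608,6.1928) T_A=(9.0061,0.3306) T_B=(13.9898,13.1173) sweep=155.9323

bisector direction at 338.7062° = (0.931730,-0.363151)
center distance |VC| = r/sin(θ/2) = 7.015968/sin(12.0338°) = 33.651415
C = V + |VC|·bis = (12.8608,6.1928)
T_A = V + ((C−V)·d_A)·d_A = V + 32.9119·d_A = (9.0061,0.3306)
T_B = V + ((C−V)·d_B)·d_B = V + 32.9119·d_B = (13.9898,13.1173)
sweep = 180° − θ = 155.9323°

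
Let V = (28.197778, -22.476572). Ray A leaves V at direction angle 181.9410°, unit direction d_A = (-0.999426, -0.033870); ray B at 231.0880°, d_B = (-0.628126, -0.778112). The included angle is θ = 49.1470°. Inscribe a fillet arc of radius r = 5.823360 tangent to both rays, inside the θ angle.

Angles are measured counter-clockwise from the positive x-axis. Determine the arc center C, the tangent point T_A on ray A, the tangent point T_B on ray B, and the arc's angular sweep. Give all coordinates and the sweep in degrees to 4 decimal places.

bisector direction at 206.5145° = (-0.894821,-0.446424)
center distance |VC| = r/sin(θ/2) = 5.823360/sin(24.5735°) = 14.003167
C = V + |VC|·bis = (15.6674,-28.7279)
T_A = V + ((C−V)·d_A)·d_A = V + 12.7349·d_A = (15.4702,-22.9079)
T_B = V + ((C−V)·d_B)·d_B = V + 12.7349·d_B = (20.1987,-32.3857)
sweep = 180° − θ = 130.8530°

center=(15.6674,-28.7279) T_A=(15.4702,-22.9079) T_B=(20.1987,-32.3857) sweep=130.8530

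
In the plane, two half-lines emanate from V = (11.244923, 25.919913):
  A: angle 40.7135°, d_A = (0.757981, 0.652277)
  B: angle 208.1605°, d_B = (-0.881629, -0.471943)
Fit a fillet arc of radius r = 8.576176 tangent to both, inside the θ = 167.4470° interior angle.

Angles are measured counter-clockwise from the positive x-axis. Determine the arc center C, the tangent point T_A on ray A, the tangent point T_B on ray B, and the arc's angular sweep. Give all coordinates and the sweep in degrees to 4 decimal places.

bisector direction at 124.4370° = (-0.565500,0.824748)
center distance |VC| = r/sin(θ/2) = 8.576176/sin(83.7235°) = 8.627893
C = V + |VC|·bis = (6.3659,33.0358)
T_A = V + ((C−V)·d_A)·d_A = V + 0.9433·d_A = (11.9599,26.5352)
T_B = V + ((C−V)·d_B)·d_B = V + 0.9433·d_B = (10.4133,25.4747)
sweep = 180° − θ = 12.5530°

center=(6.3659,33.0358) T_A=(11.9599,26.5352) T_B=(10.4133,25.4747) sweep=12.5530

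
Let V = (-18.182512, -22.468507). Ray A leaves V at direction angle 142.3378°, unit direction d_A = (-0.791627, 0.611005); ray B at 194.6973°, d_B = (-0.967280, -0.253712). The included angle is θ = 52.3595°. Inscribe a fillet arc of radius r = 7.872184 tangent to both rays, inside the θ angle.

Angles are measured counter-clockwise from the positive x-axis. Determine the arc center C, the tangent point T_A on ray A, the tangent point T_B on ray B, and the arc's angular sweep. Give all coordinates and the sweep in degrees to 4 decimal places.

center=(-35.6685,-18.9165) T_A=(-30.8586,-12.6847) T_B=(-33.6712,-26.5311) sweep=127.6405

bisector direction at 168.5175° = (-0.979986,0.199068)
center distance |VC| = r/sin(θ/2) = 7.872184/sin(26.1797°) = 17.843122
C = V + |VC|·bis = (-35.6685,-18.9165)
T_A = V + ((C−V)·d_A)·d_A = V + 16.0127·d_A = (-30.8586,-12.6847)
T_B = V + ((C−V)·d_B)·d_B = V + 16.0127·d_B = (-33.6712,-26.5311)
sweep = 180° − θ = 127.6405°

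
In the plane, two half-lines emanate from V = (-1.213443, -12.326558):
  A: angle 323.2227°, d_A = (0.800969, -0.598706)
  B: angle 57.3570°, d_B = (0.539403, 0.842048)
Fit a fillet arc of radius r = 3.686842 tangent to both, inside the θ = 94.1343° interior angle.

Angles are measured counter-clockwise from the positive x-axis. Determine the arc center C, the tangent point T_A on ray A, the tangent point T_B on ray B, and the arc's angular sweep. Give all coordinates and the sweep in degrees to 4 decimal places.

center=(3.7412,-11.4271) T_A=(1.5339,-14.3801) T_B=(0.6367,-9.4384) sweep=85.8657

bisector direction at 10.2899° = (0.983917,0.178628)
center distance |VC| = r/sin(θ/2) = 3.686842/sin(47.0671°) = 5.035620
C = V + |VC|·bis = (3.7412,-11.4271)
T_A = V + ((C−V)·d_A)·d_A = V + 3.4300·d_A = (1.5339,-14.3801)
T_B = V + ((C−V)·d_B)·d_B = V + 3.4300·d_B = (0.6367,-9.4384)
sweep = 180° − θ = 85.8657°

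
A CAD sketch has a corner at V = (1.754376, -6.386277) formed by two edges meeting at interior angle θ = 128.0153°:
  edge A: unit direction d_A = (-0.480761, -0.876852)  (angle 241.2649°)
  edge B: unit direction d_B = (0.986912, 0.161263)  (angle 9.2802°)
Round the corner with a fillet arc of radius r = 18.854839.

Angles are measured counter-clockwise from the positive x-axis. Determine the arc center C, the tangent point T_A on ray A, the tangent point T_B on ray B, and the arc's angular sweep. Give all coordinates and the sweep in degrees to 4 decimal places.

bisector direction at 305.2726° = (0.577467,-0.816414)
center distance |VC| = r/sin(θ/2) = 18.854839/sin(64.0076°) = 20.976565
C = V + |VC|·bis = (13.8676,-23.5118)
T_A = V + ((C−V)·d_A)·d_A = V + 9.1930·d_A = (-2.6653,-14.4472)
T_B = V + ((C−V)·d_B)·d_B = V + 9.1930·d_B = (10.8271,-4.9038)
sweep = 180° − θ = 51.9847°

center=(13.8676,-23.5118) T_A=(-2.6653,-14.4472) T_B=(10.8271,-4.9038) sweep=51.9847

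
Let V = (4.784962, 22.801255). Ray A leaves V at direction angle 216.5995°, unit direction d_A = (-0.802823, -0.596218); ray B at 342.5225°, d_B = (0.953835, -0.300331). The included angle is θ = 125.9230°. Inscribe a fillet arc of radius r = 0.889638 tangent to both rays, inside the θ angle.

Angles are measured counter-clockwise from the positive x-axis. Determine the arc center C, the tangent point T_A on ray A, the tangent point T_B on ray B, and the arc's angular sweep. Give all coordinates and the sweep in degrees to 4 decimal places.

center=(4.9509,21.8163) T_A=(4.4204,22.5305) T_B=(5.2180,22.6649) sweep=54.0770

bisector direction at 279.5610° = (0.166098,-0.986109)
center distance |VC| = r/sin(θ/2) = 0.889638/sin(62.9615°) = 0.998806
C = V + |VC|·bis = (4.9509,21.8163)
T_A = V + ((C−V)·d_A)·d_A = V + 0.4540·d_A = (4.4204,22.5305)
T_B = V + ((C−V)·d_B)·d_B = V + 0.4540·d_B = (5.2180,22.6649)
sweep = 180° − θ = 54.0770°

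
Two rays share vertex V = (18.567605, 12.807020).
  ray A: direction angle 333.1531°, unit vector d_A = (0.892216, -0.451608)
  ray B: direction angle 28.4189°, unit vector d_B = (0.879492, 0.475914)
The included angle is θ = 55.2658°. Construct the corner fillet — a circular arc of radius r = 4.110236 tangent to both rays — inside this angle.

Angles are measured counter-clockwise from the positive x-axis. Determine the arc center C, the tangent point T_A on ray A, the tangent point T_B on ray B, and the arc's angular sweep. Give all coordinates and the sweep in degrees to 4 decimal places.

center=(27.4288,12.9286) T_A=(25.5726,9.2614) T_B=(25.4726,16.5435) sweep=124.7342

bisector direction at 0.7860° = (0.999906,0.013718)
center distance |VC| = r/sin(θ/2) = 4.110236/sin(27.6329°) = 8.861995
C = V + |VC|·bis = (27.4288,12.9286)
T_A = V + ((C−V)·d_A)·d_A = V + 7.8512·d_A = (25.5726,9.2614)
T_B = V + ((C−V)·d_B)·d_B = V + 7.8512·d_B = (25.4726,16.5435)
sweep = 180° − θ = 124.7342°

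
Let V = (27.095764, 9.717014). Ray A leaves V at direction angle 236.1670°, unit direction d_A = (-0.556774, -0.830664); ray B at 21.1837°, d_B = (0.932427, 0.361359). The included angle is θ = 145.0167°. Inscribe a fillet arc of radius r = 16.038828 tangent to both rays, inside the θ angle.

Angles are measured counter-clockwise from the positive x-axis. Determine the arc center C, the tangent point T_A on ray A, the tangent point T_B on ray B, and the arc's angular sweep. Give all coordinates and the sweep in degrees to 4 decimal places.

center=(37.6045,-3.4115) T_A=(24.2816,5.5185) T_B=(31.8087,11.5435) sweep=34.9833

bisector direction at 308.6754° = (0.624907,-0.780699)
center distance |VC| = r/sin(θ/2) = 16.038828/sin(72.5083°) = 16.816406
C = V + |VC|·bis = (37.6045,-3.4115)
T_A = V + ((C−V)·d_A)·d_A = V + 5.0545·d_A = (24.2816,5.5185)
T_B = V + ((C−V)·d_B)·d_B = V + 5.0545·d_B = (31.8087,11.5435)
sweep = 180° − θ = 34.9833°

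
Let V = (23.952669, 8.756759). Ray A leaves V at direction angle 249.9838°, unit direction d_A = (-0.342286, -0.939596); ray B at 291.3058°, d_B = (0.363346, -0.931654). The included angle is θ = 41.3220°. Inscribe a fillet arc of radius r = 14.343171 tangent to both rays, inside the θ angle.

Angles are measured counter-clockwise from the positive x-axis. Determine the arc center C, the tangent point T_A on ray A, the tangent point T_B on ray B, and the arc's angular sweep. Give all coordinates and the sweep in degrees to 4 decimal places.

bisector direction at 270.6448° = (0.011254,-0.999937)
center distance |VC| = r/sin(θ/2) = 14.343171/sin(20.6610°) = 40.650865
C = V + |VC|·bis = (24.4101,-31.8915)
T_A = V + ((C−V)·d_A)·d_A = V + 38.0364·d_A = (10.9334,-26.9821)
T_B = V + ((C−V)·d_B)·d_B = V + 38.0364·d_B = (37.7730,-26.6800)
sweep = 180° − θ = 138.6780°

center=(24.4101,-31.8915) T_A=(10.9334,-26.9821) T_B=(37.7730,-26.6800) sweep=138.6780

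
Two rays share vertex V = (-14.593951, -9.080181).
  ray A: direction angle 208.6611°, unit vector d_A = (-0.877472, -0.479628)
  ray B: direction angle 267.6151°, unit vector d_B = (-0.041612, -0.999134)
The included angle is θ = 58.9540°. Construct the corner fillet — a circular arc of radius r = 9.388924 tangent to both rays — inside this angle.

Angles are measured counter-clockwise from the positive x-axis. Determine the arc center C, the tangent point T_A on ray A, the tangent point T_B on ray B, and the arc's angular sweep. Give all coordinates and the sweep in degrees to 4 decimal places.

center=(-24.6659,-25.2855) T_A=(-29.1691,-17.0470) T_B=(-15.2851,-25.6762) sweep=121.0460

bisector direction at 238.1381° = (-0.527874,-0.849323)
center distance |VC| = r/sin(θ/2) = 9.388924/sin(29.4770°) = 19.080304
C = V + |VC|·bis = (-24.6659,-25.2855)
T_A = V + ((C−V)·d_A)·d_A = V + 16.6104·d_A = (-29.1691,-17.0470)
T_B = V + ((C−V)·d_B)·d_B = V + 16.6104·d_B = (-15.2851,-25.6762)
sweep = 180° − θ = 121.0460°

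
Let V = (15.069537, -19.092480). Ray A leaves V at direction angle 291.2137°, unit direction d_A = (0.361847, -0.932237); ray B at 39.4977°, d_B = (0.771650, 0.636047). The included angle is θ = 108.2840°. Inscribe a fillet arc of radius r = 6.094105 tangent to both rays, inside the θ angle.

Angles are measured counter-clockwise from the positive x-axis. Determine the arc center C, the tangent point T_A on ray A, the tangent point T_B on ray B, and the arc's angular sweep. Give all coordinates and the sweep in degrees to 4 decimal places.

bisector direction at 345.3557° = (0.967514,-0.252817)
center distance |VC| = r/sin(θ/2) = 6.094105/sin(54.1420°) = 7.519212
C = V + |VC|·bis = (22.3445,-20.9935)
T_A = V + ((C−V)·d_A)·d_A = V + 4.4046·d_A = (16.6633,-23.1986)
T_B = V + ((C−V)·d_B)·d_B = V + 4.4046·d_B = (18.4683,-16.2910)
sweep = 180° − θ = 71.7160°

center=(22.3445,-20.9935) T_A=(16.6633,-23.1986) T_B=(18.4683,-16.2910) sweep=71.7160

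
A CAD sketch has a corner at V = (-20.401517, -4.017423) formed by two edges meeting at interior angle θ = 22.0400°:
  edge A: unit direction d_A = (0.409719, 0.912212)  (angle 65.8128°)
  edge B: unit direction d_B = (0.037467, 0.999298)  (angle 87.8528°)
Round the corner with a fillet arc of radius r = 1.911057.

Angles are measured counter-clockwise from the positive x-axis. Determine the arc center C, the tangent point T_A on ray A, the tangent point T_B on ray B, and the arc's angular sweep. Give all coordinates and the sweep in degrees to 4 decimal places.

center=(-18.1241,5.7173) T_A=(-16.3808,4.9343) T_B=(-20.0338,5.7889) sweep=157.9600

bisector direction at 76.8328° = (0.227793,0.973709)
center distance |VC| = r/sin(θ/2) = 1.911057/sin(11.0200°) = 9.997597
C = V + |VC|·bis = (-18.1241,5.7173)
T_A = V + ((C−V)·d_A)·d_A = V + 9.8132·d_A = (-16.3808,4.9343)
T_B = V + ((C−V)·d_B)·d_B = V + 9.8132·d_B = (-20.0338,5.7889)
sweep = 180° − θ = 157.9600°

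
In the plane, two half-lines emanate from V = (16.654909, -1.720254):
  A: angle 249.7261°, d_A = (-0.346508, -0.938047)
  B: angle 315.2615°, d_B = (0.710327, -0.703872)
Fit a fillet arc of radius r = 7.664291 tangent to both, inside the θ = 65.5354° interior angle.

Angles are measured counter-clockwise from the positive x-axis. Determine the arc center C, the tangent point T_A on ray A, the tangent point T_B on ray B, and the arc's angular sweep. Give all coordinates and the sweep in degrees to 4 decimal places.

center=(19.7184,-15.5457) T_A=(12.5289,-12.8899) T_B=(25.1130,-10.1015) sweep=114.4646

bisector direction at 282.4938° = (0.216334,-0.976319)
center distance |VC| = r/sin(θ/2) = 7.664291/sin(32.7677°) = 14.160765
C = V + |VC|·bis = (19.7184,-15.5457)
T_A = V + ((C−V)·d_A)·d_A = V + 11.9074·d_A = (12.5289,-12.8899)
T_B = V + ((C−V)·d_B)·d_B = V + 11.9074·d_B = (25.1130,-10.1015)
sweep = 180° − θ = 114.4646°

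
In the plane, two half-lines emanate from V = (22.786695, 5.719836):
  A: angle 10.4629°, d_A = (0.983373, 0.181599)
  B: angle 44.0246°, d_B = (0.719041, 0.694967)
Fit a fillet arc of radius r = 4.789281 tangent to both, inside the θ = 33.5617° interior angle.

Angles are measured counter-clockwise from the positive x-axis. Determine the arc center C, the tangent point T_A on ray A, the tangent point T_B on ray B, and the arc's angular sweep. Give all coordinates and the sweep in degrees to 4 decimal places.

bisector direction at 27.2438° = (0.889067,0.457777)
center distance |VC| = r/sin(θ/2) = 4.789281/sin(16.7809°) = 16.588448
C = V + |VC|·bis = (37.5349,13.3136)
T_A = V + ((C−V)·d_A)·d_A = V + 15.8820·d_A = (38.4047,8.6040)
T_B = V + ((C−V)·d_B)·d_B = V + 15.8820·d_B = (34.2065,16.7573)
sweep = 180° − θ = 146.4383°

center=(37.5349,13.3136) T_A=(38.4047,8.6040) T_B=(34.2065,16.7573) sweep=146.4383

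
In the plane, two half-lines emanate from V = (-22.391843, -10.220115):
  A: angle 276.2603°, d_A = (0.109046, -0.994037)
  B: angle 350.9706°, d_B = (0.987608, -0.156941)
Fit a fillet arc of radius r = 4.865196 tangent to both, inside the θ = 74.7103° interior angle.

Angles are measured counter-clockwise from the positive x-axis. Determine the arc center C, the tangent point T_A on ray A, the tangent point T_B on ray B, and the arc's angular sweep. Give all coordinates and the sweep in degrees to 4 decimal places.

bisector direction at 313.6155° = (0.689815,-0.723986)
center distance |VC| = r/sin(θ/2) = 4.865196/sin(37.3552°) = 8.018402
C = V + |VC|·bis = (-16.8606,-16.0253)
T_A = V + ((C−V)·d_A)·d_A = V + 6.3737·d_A = (-21.6968,-16.5559)
T_B = V + ((C−V)·d_B)·d_B = V + 6.3737·d_B = (-16.0971,-11.2204)
sweep = 180° − θ = 105.2897°

center=(-16.8606,-16.0253) T_A=(-21.6968,-16.5559) T_B=(-16.0971,-11.2204) sweep=105.2897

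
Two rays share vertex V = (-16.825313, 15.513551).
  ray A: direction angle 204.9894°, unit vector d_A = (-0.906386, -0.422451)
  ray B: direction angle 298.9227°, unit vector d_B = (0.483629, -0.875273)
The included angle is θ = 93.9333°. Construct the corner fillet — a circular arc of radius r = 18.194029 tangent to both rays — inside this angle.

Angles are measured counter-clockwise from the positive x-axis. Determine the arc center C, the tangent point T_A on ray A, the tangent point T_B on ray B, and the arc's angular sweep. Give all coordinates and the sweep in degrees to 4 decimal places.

bisector direction at 251.9561° = (-0.309746,-0.950819)
center distance |VC| = r/sin(θ/2) = 18.194029/sin(46.9667°) = 24.890710
C = V + |VC|·bis = (-24.5351,-8.1530)
T_A = V + ((C−V)·d_A)·d_A = V + 16.9860·d_A = (-32.2212,8.3378)
T_B = V + ((C−V)·d_B)·d_B = V + 16.9860·d_B = (-8.6104,0.6461)
sweep = 180° − θ = 86.0667°

center=(-24.5351,-8.1530) T_A=(-32.2212,8.3378) T_B=(-8.6104,0.6461) sweep=86.0667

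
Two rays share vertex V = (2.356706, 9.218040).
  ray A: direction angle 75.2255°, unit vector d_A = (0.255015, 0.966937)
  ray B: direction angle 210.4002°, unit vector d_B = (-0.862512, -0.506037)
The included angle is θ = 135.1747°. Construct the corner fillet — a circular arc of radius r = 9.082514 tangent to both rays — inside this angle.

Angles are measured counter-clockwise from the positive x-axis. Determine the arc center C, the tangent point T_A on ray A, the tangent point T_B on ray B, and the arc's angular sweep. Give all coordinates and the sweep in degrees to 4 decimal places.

center=(-5.4703,15.1563) T_A=(3.3120,12.8401) T_B=(-0.8742,7.3225) sweep=44.8253

bisector direction at 142.8128° = (-0.796665,0.604420)
center distance |VC| = r/sin(θ/2) = 9.082514/sin(67.5874°) = 9.824650
C = V + |VC|·bis = (-5.4703,15.1563)
T_A = V + ((C−V)·d_A)·d_A = V + 3.7459·d_A = (3.3120,12.8401)
T_B = V + ((C−V)·d_B)·d_B = V + 3.7459·d_B = (-0.8742,7.3225)
sweep = 180° − θ = 44.8253°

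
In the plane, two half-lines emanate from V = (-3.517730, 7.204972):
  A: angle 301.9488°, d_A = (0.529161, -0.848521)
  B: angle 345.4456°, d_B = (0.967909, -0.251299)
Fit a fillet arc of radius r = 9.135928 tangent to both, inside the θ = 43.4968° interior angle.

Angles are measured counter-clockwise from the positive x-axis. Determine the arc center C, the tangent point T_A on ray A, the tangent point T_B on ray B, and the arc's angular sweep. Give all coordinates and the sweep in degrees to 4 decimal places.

bisector direction at 323.6972° = (0.805899,-0.592053)
center distance |VC| = r/sin(θ/2) = 9.135928/sin(21.7484°) = 24.656279
C = V + |VC|·bis = (16.3527,-7.3928)
T_A = V + ((C−V)·d_A)·d_A = V + 22.9012·d_A = (8.6007,-12.2272)
T_B = V + ((C−V)·d_B)·d_B = V + 22.9012·d_B = (18.6486,1.4499)
sweep = 180° − θ = 136.5032°

center=(16.3527,-7.3928) T_A=(8.6007,-12.2272) T_B=(18.6486,1.4499) sweep=136.5032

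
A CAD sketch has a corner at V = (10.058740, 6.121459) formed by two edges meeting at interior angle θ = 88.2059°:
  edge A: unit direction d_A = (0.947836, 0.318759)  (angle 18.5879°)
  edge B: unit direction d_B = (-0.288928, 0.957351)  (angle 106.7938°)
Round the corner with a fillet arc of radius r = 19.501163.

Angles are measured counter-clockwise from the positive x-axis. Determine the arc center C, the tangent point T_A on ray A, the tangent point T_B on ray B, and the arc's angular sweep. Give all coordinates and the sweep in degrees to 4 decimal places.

center=(22.9145,31.0193) T_A=(29.1307,12.5354) T_B=(4.2451,25.3849) sweep=91.7941

bisector direction at 62.6909° = (0.458791,0.888544)
center distance |VC| = r/sin(θ/2) = 19.501163/sin(44.1029°) = 28.020935
C = V + |VC|·bis = (22.9145,31.0193)
T_A = V + ((C−V)·d_A)·d_A = V + 20.1216·d_A = (29.1307,12.5354)
T_B = V + ((C−V)·d_B)·d_B = V + 20.1216·d_B = (4.2451,25.3849)
sweep = 180° − θ = 91.7941°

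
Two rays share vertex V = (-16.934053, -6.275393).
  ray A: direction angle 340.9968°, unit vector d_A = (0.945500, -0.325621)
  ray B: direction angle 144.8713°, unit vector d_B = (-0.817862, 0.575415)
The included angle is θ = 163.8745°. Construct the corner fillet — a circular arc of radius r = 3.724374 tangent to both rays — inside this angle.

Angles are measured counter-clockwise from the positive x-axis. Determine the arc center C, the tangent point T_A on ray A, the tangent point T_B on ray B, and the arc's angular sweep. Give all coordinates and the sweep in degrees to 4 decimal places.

center=(-15.2225,-2.9258) T_A=(-16.4352,-6.4472) T_B=(-17.3655,-5.9718) sweep=16.1255

bisector direction at 62.9341° = (0.455016,0.890483)
center distance |VC| = r/sin(θ/2) = 3.724374/sin(81.9373°) = 3.761557
C = V + |VC|·bis = (-15.2225,-2.9258)
T_A = V + ((C−V)·d_A)·d_A = V + 0.5276·d_A = (-16.4352,-6.4472)
T_B = V + ((C−V)·d_B)·d_B = V + 0.5276·d_B = (-17.3655,-5.9718)
sweep = 180° − θ = 16.1255°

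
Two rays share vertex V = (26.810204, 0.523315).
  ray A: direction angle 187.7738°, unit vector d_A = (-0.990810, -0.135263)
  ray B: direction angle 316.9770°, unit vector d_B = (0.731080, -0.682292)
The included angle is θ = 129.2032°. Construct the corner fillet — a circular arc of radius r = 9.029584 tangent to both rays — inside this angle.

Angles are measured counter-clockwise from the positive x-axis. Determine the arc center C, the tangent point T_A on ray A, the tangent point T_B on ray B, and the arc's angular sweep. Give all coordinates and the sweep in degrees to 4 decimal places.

bisector direction at 252.3754° = (-0.302779,-0.953061)
center distance |VC| = r/sin(θ/2) = 9.029584/sin(64.6016°) = 9.995695
C = V + |VC|·bis = (23.7837,-9.0032)
T_A = V + ((C−V)·d_A)·d_A = V + 4.2873·d_A = (22.5624,-0.0566)
T_B = V + ((C−V)·d_B)·d_B = V + 4.2873·d_B = (29.9445,-2.4018)
sweep = 180° − θ = 50.7968°

center=(23.7837,-9.0032) T_A=(22.5624,-0.0566) T_B=(29.9445,-2.4018) sweep=50.7968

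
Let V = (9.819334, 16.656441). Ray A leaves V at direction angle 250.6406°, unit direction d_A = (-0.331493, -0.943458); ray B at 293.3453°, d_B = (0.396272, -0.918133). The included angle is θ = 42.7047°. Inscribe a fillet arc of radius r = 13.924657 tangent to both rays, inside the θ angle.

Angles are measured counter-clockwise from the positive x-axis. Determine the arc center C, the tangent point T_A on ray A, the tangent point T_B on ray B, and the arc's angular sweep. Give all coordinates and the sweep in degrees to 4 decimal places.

center=(11.1493,-21.5642) T_A=(-1.9880,-16.9483) T_B=(23.9340,-16.0463) sweep=137.2953

bisector direction at 271.9930° = (0.034777,-0.999395)
center distance |VC| = r/sin(θ/2) = 13.924657/sin(21.3524°) = 38.243799
C = V + |VC|·bis = (11.1493,-21.5642)
T_A = V + ((C−V)·d_A)·d_A = V + 35.6187·d_A = (-1.9880,-16.9483)
T_B = V + ((C−V)·d_B)·d_B = V + 35.6187·d_B = (23.9340,-16.0463)
sweep = 180° − θ = 137.2953°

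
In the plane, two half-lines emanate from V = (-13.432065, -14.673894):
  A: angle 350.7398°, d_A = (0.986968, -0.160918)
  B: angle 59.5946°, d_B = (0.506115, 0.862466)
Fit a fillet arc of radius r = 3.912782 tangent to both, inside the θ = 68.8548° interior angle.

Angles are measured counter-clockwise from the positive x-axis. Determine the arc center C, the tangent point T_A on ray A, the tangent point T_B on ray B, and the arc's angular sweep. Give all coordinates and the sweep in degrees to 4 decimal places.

bisector direction at 25.1672° = (0.905071,0.425261)
center distance |VC| = r/sin(θ/2) = 3.912782/sin(34.4274°) = 6.920849
C = V + |VC|·bis = (-7.1682,-11.7307)
T_A = V + ((C−V)·d_A)·d_A = V + 5.7086·d_A = (-7.7978,-15.5925)
T_B = V + ((C−V)·d_B)·d_B = V + 5.7086·d_B = (-10.5428,-9.7504)
sweep = 180° − θ = 111.1452°

center=(-7.1682,-11.7307) T_A=(-7.7978,-15.5925) T_B=(-10.5428,-9.7504) sweep=111.1452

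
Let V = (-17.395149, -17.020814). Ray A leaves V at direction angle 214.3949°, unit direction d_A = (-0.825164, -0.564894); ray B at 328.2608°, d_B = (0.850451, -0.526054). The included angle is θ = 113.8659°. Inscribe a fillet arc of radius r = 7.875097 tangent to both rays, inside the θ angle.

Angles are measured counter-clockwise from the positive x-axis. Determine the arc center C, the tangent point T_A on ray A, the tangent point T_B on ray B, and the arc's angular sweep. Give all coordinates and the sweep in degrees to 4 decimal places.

center=(-17.1774,-26.4154) T_A=(-21.6260,-19.9172) T_B=(-13.0347,-19.7180) sweep=66.1341

bisector direction at 271.3279° = (0.023173,-0.999731)
center distance |VC| = r/sin(θ/2) = 7.875097/sin(56.9329°) = 9.397125
C = V + |VC|·bis = (-17.1774,-26.4154)
T_A = V + ((C−V)·d_A)·d_A = V + 5.1273·d_A = (-21.6260,-19.9172)
T_B = V + ((C−V)·d_B)·d_B = V + 5.1273·d_B = (-13.0347,-19.7180)
sweep = 180° − θ = 66.1341°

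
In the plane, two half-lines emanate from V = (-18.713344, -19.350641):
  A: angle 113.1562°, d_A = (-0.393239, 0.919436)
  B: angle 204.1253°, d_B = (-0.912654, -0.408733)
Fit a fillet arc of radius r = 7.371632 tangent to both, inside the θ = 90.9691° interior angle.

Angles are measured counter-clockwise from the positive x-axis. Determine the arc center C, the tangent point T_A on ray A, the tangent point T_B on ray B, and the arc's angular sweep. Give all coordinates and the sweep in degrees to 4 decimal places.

center=(-28.3413,-15.5854) T_A=(-21.5635,-12.6866) T_B=(-25.3283,-22.3131) sweep=89.0309

bisector direction at 158.6407° = (-0.931315,0.364215)
center distance |VC| = r/sin(θ/2) = 7.371632/sin(45.4845°) = 10.338004
C = V + |VC|·bis = (-28.3413,-15.5854)
T_A = V + ((C−V)·d_A)·d_A = V + 7.2480·d_A = (-21.5635,-12.6866)
T_B = V + ((C−V)·d_B)·d_B = V + 7.2480·d_B = (-25.3283,-22.3131)
sweep = 180° − θ = 89.0309°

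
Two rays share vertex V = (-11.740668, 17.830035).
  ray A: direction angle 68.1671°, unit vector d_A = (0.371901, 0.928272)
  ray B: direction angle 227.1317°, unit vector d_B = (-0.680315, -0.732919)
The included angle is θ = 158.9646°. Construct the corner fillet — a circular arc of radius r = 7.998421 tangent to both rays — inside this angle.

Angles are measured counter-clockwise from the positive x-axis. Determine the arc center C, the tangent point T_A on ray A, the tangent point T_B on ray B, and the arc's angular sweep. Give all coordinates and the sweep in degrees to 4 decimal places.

center=(-18.6131,22.1831) T_A=(-11.1884,19.2085) T_B=(-12.7509,16.7417) sweep=21.0354

bisector direction at 147.6494° = (-0.844790,0.535099)
center distance |VC| = r/sin(θ/2) = 7.998421/sin(79.4823°) = 8.135102
C = V + |VC|·bis = (-18.6131,22.1831)
T_A = V + ((C−V)·d_A)·d_A = V + 1.4850·d_A = (-11.1884,19.2085)
T_B = V + ((C−V)·d_B)·d_B = V + 1.4850·d_B = (-12.7509,16.7417)
sweep = 180° − θ = 21.0354°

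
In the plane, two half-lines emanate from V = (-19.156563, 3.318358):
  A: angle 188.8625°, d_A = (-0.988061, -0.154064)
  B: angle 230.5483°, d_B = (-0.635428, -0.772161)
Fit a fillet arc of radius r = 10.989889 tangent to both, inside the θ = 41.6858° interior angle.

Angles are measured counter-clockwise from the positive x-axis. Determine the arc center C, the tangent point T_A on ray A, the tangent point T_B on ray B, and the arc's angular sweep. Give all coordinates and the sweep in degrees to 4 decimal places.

center=(-45.9847,-11.9875) T_A=(-47.6779,-1.1288) T_B=(-37.4988,-18.9708) sweep=138.3142

bisector direction at 209.7054° = (-0.868585,-0.495541)
center distance |VC| = r/sin(θ/2) = 10.989889/sin(20.8429°) = 30.887236
C = V + |VC|·bis = (-45.9847,-11.9875)
T_A = V + ((C−V)·d_A)·d_A = V + 28.8660·d_A = (-47.6779,-1.1288)
T_B = V + ((C−V)·d_B)·d_B = V + 28.8660·d_B = (-37.4988,-18.9708)
sweep = 180° − θ = 138.3142°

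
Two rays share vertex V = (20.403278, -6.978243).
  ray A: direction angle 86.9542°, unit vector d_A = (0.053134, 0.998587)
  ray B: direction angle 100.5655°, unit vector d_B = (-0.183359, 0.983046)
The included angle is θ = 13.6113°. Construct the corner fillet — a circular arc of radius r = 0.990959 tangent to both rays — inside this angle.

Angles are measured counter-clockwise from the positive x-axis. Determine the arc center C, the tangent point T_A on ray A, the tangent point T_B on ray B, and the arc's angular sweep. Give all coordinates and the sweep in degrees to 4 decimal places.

bisector direction at 93.7599° = (-0.065575,0.997848)
center distance |VC| = r/sin(θ/2) = 0.990959/sin(6.8056°) = 8.362390
C = V + |VC|·bis = (19.8549,1.3661)
T_A = V + ((C−V)·d_A)·d_A = V + 8.3035·d_A = (20.8445,1.3135)
T_B = V + ((C−V)·d_B)·d_B = V + 8.3035·d_B = (18.8808,1.1844)
sweep = 180° − θ = 166.3887°

center=(19.8549,1.3661) T_A=(20.8445,1.3135) T_B=(18.8808,1.1844) sweep=166.3887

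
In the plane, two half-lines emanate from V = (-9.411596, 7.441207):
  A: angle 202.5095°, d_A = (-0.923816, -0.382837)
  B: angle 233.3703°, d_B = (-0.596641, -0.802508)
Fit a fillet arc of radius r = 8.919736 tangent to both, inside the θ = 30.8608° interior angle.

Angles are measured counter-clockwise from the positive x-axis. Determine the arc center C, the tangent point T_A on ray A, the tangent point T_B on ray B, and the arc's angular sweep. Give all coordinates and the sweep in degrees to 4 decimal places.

center=(-35.8508,-13.1707) T_A=(-39.2656,-4.9305) T_B=(-28.6926,-18.4926) sweep=149.1392

bisector direction at 217.9399° = (-0.788656,-0.614835)
center distance |VC| = r/sin(θ/2) = 8.919736/sin(15.4304°) = 33.524321
C = V + |VC|·bis = (-35.8508,-13.1707)
T_A = V + ((C−V)·d_A)·d_A = V + 32.3159·d_A = (-39.2656,-4.9305)
T_B = V + ((C−V)·d_B)·d_B = V + 32.3159·d_B = (-28.6926,-18.4926)
sweep = 180° − θ = 149.1392°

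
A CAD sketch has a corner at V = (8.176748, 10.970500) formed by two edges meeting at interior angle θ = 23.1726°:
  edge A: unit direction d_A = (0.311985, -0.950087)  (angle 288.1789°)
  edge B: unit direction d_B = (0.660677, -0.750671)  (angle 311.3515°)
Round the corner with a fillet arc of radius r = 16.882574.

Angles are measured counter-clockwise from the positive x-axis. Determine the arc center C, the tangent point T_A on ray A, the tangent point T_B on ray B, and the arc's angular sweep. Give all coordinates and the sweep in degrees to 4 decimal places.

center=(49.9072,-61.9977) T_A=(33.8673,-67.2648) T_B=(62.5805,-50.8438) sweep=156.8274

bisector direction at 299.7652° = (0.496447,-0.868067)
center distance |VC| = r/sin(θ/2) = 16.882574/sin(11.5863°) = 84.058275
C = V + |VC|·bis = (49.9072,-61.9977)
T_A = V + ((C−V)·d_A)·d_A = V + 82.3454·d_A = (33.8673,-67.2648)
T_B = V + ((C−V)·d_B)·d_B = V + 82.3454·d_B = (62.5805,-50.8438)
sweep = 180° − θ = 156.8274°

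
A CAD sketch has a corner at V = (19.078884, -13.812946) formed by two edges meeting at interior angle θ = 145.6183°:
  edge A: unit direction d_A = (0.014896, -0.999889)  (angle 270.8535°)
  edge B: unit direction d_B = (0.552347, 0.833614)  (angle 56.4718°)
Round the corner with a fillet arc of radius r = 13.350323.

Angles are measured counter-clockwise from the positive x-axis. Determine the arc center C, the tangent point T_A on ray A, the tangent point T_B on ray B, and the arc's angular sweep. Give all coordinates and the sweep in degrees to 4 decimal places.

bisector direction at 343.6626° = (0.959622,-0.281292)
center distance |VC| = r/sin(θ/2) = 13.350323/sin(72.8092°) = 13.974632
C = V + |VC|·bis = (32.4892,-17.7439)
T_A = V + ((C−V)·d_A)·d_A = V + 4.1303·d_A = (19.1404,-17.9428)
T_B = V + ((C−V)·d_B)·d_B = V + 4.1303·d_B = (21.3602,-10.3699)
sweep = 180° − θ = 34.3817°

center=(32.4892,-17.7439) T_A=(19.1404,-17.9428) T_B=(21.3602,-10.3699) sweep=34.3817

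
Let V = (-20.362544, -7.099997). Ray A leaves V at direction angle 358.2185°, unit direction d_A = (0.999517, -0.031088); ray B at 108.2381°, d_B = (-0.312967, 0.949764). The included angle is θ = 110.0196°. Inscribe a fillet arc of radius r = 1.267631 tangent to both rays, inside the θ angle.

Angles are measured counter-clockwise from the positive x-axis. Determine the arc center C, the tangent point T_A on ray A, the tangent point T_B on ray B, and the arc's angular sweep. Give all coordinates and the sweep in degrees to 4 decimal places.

bisector direction at 53.2283° = (0.598628,0.801027)
center distance |VC| = r/sin(θ/2) = 1.267631/sin(55.0098°) = 1.547306
C = V + |VC|·bis = (-19.4363,-5.8606)
T_A = V + ((C−V)·d_A)·d_A = V + 0.8873·d_A = (-19.4757,-7.1276)
T_B = V + ((C−V)·d_B)·d_B = V + 0.8873·d_B = (-20.6402,-6.2573)
sweep = 180° − θ = 69.9804°

center=(-19.4363,-5.8606) T_A=(-19.4757,-7.1276) T_B=(-20.6402,-6.2573) sweep=69.9804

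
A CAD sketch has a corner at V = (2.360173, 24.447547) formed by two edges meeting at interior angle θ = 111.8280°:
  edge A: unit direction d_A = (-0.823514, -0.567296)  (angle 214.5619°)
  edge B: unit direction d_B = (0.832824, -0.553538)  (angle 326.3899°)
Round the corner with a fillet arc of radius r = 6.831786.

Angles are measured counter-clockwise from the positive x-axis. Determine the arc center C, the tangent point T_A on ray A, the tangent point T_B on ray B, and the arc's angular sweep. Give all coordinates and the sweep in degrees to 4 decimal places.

center=(2.4287,16.1988) T_A=(-1.4470,21.8249) T_B=(6.2103,21.8885) sweep=68.1720

bisector direction at 270.4759° = (0.008306,-0.999966)
center distance |VC| = r/sin(θ/2) = 6.831786/sin(55.9140°) = 8.248984
C = V + |VC|·bis = (2.4287,16.1988)
T_A = V + ((C−V)·d_A)·d_A = V + 4.6230·d_A = (-1.4470,21.8249)
T_B = V + ((C−V)·d_B)·d_B = V + 4.6230·d_B = (6.2103,21.8885)
sweep = 180° − θ = 68.1720°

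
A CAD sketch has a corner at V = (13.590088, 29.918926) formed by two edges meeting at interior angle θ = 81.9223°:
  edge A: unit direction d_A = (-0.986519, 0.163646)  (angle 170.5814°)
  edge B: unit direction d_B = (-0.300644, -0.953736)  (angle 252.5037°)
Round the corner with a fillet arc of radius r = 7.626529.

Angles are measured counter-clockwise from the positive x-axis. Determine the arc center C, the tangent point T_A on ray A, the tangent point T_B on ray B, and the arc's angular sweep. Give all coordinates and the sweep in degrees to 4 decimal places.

center=(3.6751,23.8329) T_A=(4.9232,31.3566) T_B=(10.9488,21.5400) sweep=98.0777

bisector direction at 211.5426° = (-0.852252,-0.523132)
center distance |VC| = r/sin(θ/2) = 7.626529/sin(40.9612°) = 11.633838
C = V + |VC|·bis = (3.6751,23.8329)
T_A = V + ((C−V)·d_A)·d_A = V + 8.7853·d_A = (4.9232,31.3566)
T_B = V + ((C−V)·d_B)·d_B = V + 8.7853·d_B = (10.9488,21.5400)
sweep = 180° − θ = 98.0777°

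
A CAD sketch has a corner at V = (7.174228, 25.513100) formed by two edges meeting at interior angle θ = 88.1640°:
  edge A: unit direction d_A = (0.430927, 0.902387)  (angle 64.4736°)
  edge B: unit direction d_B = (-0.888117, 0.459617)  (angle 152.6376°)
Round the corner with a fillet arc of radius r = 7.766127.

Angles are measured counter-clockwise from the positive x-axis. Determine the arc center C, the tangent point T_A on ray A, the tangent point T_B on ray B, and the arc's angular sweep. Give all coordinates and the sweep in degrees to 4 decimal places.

center=(3.6218,36.0960) T_A=(10.6299,32.7494) T_B=(0.0524,29.1988) sweep=91.8360

bisector direction at 108.5556° = (-0.318225,0.948015)
center distance |VC| = r/sin(θ/2) = 7.766127/sin(44.0820°) = 11.163246
C = V + |VC|·bis = (3.6218,36.0960)
T_A = V + ((C−V)·d_A)·d_A = V + 8.0191·d_A = (10.6299,32.7494)
T_B = V + ((C−V)·d_B)·d_B = V + 8.0191·d_B = (0.0524,29.1988)
sweep = 180° − θ = 91.8360°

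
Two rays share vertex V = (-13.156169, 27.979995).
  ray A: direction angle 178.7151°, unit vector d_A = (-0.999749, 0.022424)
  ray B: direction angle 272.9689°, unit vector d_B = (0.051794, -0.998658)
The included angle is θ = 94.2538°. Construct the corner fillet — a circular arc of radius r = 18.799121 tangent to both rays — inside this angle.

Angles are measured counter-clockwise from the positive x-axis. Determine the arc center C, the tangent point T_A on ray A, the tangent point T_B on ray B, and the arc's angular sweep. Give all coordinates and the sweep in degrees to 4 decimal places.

bisector direction at 225.8420° = (-0.696639,-0.717421)
center distance |VC| = r/sin(θ/2) = 18.799121/sin(47.1269°) = 25.651638
C = V + |VC|·bis = (-31.0261,9.5770)
T_A = V + ((C−V)·d_A)·d_A = V + 17.4528·d_A = (-30.6046,28.3714)
T_B = V + ((C−V)·d_B)·d_B = V + 17.4528·d_B = (-12.2522,10.5506)
sweep = 180° − θ = 85.7462°

center=(-31.0261,9.5770) T_A=(-30.6046,28.3714) T_B=(-12.2522,10.5506) sweep=85.7462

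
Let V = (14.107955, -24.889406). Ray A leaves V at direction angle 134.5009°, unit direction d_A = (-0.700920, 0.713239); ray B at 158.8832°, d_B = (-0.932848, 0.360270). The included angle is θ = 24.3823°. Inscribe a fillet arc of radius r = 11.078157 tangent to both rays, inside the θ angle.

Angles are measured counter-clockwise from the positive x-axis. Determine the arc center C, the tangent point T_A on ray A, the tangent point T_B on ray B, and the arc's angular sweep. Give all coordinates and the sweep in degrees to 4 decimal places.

bisector direction at 146.6920° = (-0.835731,0.549139)
center distance |VC| = r/sin(θ/2) = 11.078157/sin(12.1912°) = 52.459898
C = V + |VC|·bis = (-29.7344,3.9184)
T_A = V + ((C−V)·d_A)·d_A = V + 51.2768·d_A = (-21.8330,11.6833)
T_B = V + ((C−V)·d_B)·d_B = V + 51.2768·d_B = (-33.7255,-6.4159)
sweep = 180° − θ = 155.6177°

center=(-29.7344,3.9184) T_A=(-21.8330,11.6833) T_B=(-33.7255,-6.4159) sweep=155.6177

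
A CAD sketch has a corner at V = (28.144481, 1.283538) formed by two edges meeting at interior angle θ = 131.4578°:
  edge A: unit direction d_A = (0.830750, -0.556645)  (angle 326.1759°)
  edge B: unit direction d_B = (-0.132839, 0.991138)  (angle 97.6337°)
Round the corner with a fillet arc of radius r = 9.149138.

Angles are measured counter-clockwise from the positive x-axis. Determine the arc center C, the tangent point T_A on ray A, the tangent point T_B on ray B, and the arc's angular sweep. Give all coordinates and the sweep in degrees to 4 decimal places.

bisector direction at 31.9048° = (0.848927,0.528509)
center distance |VC| = r/sin(θ/2) = 9.149138/sin(65.7289°) = 10.036233
C = V + |VC|·bis = (36.6645,6.5878)
T_A = V + ((C−V)·d_A)·d_A = V + 4.1254·d_A = (31.5717,-1.0129)
T_B = V + ((C−V)·d_B)·d_B = V + 4.1254·d_B = (27.5965,5.3724)
sweep = 180° − θ = 48.5422°

center=(36.6645,6.5878) T_A=(31.5717,-1.0129) T_B=(27.5965,5.3724) sweep=48.5422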